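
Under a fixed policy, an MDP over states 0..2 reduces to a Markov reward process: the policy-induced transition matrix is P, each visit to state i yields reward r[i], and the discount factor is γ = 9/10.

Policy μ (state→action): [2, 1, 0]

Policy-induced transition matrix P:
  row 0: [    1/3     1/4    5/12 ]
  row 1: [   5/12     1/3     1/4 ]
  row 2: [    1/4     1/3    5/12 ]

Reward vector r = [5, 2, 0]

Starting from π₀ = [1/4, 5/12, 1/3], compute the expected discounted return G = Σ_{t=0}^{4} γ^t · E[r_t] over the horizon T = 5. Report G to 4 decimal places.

G = 9.1308

t=0: π = [0.2500, 0.4167, 0.3333], E[r] = 2.0833, γ^t·E[r] = 2.083333, running G = 2.083333
t=1: π = [0.3403, 0.3125, 0.3472], E[r] = 2.3264, γ^t·E[r] = 2.093750, running G = 4.177083
t=2: π = [0.3304, 0.3050, 0.3646], E[r] = 2.2622, γ^t·E[r] = 1.832344, running G = 6.009427
t=3: π = [0.3284, 0.3058, 0.3658], E[r] = 2.2534, γ^t·E[r] = 1.642746, running G = 7.652173
t=4: π = [0.3283, 0.3060, 0.3657], E[r] = 2.2536, γ^t·E[r] = 1.478580, running G = 9.130753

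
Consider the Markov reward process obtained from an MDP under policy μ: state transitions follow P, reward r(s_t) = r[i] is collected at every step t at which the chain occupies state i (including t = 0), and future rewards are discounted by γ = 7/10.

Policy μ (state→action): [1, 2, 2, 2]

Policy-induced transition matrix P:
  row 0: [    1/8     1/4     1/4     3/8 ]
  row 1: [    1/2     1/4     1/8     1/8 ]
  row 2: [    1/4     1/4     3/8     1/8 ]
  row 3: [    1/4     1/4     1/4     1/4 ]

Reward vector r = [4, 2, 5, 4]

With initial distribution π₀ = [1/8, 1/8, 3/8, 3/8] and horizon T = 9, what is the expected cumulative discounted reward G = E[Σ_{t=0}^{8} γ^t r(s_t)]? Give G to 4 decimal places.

t=0: π = [0.1250, 0.1250, 0.3750, 0.3750], E[r] = 4.1250, γ^t·E[r] = 4.125000, running G = 4.125000
t=1: π = [0.2656, 0.2500, 0.2813, 0.2031], E[r] = 3.7813, γ^t·E[r] = 2.646875, running G = 6.771875
t=2: π = [0.2793, 0.2500, 0.2539, 0.2168], E[r] = 3.7539, γ^t·E[r] = 1.839414, running G = 8.611289
t=3: π = [0.2776, 0.2500, 0.2505, 0.2219], E[r] = 3.7505, γ^t·E[r] = 1.286417, running G = 9.897707
t=4: π = [0.2778, 0.2500, 0.2501, 0.2221], E[r] = 3.7501, γ^t·E[r] = 0.900390, running G = 10.798096
t=5: π = [0.2778, 0.2500, 0.2500, 0.2222], E[r] = 3.7500, γ^t·E[r] = 0.630264, running G = 11.428360
t=6: π = [0.2778, 0.2500, 0.2500, 0.2222], E[r] = 3.7500, γ^t·E[r] = 0.441184, running G = 11.869544
t=7: π = [0.2778, 0.2500, 0.2500, 0.2222], E[r] = 3.7500, γ^t·E[r] = 0.308829, running G = 12.178372
t=8: π = [0.2778, 0.2500, 0.2500, 0.2222], E[r] = 3.7500, γ^t·E[r] = 0.216180, running G = 12.394553

G = 12.3946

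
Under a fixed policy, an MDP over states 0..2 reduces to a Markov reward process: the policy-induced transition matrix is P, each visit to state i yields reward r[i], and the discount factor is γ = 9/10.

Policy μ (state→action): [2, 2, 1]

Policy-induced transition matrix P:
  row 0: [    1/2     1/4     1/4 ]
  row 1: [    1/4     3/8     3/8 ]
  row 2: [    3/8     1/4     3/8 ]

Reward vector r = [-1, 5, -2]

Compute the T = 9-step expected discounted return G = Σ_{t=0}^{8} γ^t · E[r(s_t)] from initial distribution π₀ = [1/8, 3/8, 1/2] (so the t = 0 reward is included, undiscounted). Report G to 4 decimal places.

G = 2.7707

t=0: π = [0.1250, 0.3750, 0.5000], E[r] = 0.7500, γ^t·E[r] = 0.750000, running G = 0.750000
t=1: π = [0.3438, 0.2969, 0.3594], E[r] = 0.4219, γ^t·E[r] = 0.379688, running G = 1.129688
t=2: π = [0.3809, 0.2871, 0.3320], E[r] = 0.3906, γ^t·E[r] = 0.316406, running G = 1.446094
t=3: π = [0.3867, 0.2859, 0.3274], E[r] = 0.3879, γ^t·E[r] = 0.282808, running G = 1.728902
t=4: π = [0.3876, 0.2857, 0.3267], E[r] = 0.3878, γ^t·E[r] = 0.254407, running G = 1.983309
t=5: π = [0.3877, 0.2857, 0.3265], E[r] = 0.3878, γ^t·E[r] = 0.228964, running G = 2.212273
t=6: π = [0.3878, 0.2857, 0.3265], E[r] = 0.3878, γ^t·E[r] = 0.206069, running G = 2.418341
t=7: π = [0.3878, 0.2857, 0.3265], E[r] = 0.3878, γ^t·E[r] = 0.185462, running G = 2.603803
t=8: π = [0.3878, 0.2857, 0.3265], E[r] = 0.3878, γ^t·E[r] = 0.166916, running G = 2.770719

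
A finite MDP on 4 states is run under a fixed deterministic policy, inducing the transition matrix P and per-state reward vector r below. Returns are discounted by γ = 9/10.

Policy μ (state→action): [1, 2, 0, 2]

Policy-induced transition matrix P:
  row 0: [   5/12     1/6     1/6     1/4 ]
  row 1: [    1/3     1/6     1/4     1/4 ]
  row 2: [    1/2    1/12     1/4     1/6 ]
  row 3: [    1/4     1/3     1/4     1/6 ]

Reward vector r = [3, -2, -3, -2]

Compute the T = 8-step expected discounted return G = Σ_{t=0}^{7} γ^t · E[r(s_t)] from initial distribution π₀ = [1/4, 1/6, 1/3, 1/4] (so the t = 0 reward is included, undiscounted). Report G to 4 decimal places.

t=0: π = [0.2500, 0.1667, 0.3333, 0.2500], E[r] = -1.0833, γ^t·E[r] = -1.083333, running G = -1.083333
t=1: π = [0.3889, 0.1806, 0.2292, 0.2014], E[r] = -0.2847, γ^t·E[r] = -0.256250, running G = -1.339583
t=2: π = [0.3872, 0.1811, 0.2176, 0.2141], E[r] = -0.2818, γ^t·E[r] = -0.228281, running G = -1.567865
t=3: π = [0.3840, 0.1842, 0.2177, 0.2140], E[r] = -0.2976, γ^t·E[r] = -0.216984, running G = -1.784849
t=4: π = [0.3838, 0.1842, 0.2180, 0.2140], E[r] = -0.2991, γ^t·E[r] = -0.196209, running G = -1.981058
t=5: π = [0.3838, 0.1842, 0.2180, 0.2140], E[r] = -0.2989, γ^t·E[r] = -0.176526, running G = -2.157584
t=6: π = [0.3838, 0.1842, 0.2180, 0.2140], E[r] = -0.2989, γ^t·E[r] = -0.158854, running G = -2.316437
t=7: π = [0.3838, 0.1842, 0.2180, 0.2140], E[r] = -0.2989, γ^t·E[r] = -0.142967, running G = -2.459405

G = -2.4594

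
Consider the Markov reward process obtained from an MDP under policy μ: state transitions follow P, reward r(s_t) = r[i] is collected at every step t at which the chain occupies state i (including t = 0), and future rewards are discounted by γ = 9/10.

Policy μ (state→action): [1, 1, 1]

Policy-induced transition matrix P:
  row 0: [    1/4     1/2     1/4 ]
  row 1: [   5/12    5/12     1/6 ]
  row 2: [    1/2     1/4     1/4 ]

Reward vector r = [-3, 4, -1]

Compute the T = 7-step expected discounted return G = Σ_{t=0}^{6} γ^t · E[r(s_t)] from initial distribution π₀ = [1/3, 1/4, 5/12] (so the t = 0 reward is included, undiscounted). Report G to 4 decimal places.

G = 0.6987

t=0: π = [0.3333, 0.2500, 0.4167], E[r] = -0.4167, γ^t·E[r] = -0.416667, running G = -0.416667
t=1: π = [0.3958, 0.3750, 0.2292], E[r] = 0.0833, γ^t·E[r] = 0.075000, running G = -0.341667
t=2: π = [0.3698, 0.4115, 0.2188], E[r] = 0.3177, γ^t·E[r] = 0.257344, running G = -0.084323
t=3: π = [0.3733, 0.4110, 0.2157], E[r] = 0.3086, γ^t·E[r] = 0.224965, running G = 0.140642
t=4: π = [0.3724, 0.4118, 0.2157], E[r] = 0.3142, γ^t·E[r] = 0.206170, running G = 0.346812
t=5: π = [0.3726, 0.4117, 0.2157], E[r] = 0.3136, γ^t·E[r] = 0.185164, running G = 0.531976
t=6: π = [0.3725, 0.4118, 0.2157], E[r] = 0.3137, γ^t·E[r] = 0.166739, running G = 0.698715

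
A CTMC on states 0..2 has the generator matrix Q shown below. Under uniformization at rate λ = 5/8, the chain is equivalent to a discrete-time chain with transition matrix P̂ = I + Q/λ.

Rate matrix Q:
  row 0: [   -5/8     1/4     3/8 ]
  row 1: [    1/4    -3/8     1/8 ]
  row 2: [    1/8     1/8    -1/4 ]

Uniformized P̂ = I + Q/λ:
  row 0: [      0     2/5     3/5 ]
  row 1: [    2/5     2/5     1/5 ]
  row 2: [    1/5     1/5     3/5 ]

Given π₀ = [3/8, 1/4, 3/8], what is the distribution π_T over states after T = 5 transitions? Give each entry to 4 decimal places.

t=0: π = [0.3750, 0.2500, 0.3750]
t=1: π = [0.1750, 0.3250, 0.5000]
t=2: π = [0.2300, 0.3000, 0.4700]
t=3: π = [0.2140, 0.3060, 0.4800]
t=4: π = [0.2184, 0.3040, 0.4776]
t=5: π = [0.2171, 0.3045, 0.4784]

π = [0.2171, 0.3045, 0.4784]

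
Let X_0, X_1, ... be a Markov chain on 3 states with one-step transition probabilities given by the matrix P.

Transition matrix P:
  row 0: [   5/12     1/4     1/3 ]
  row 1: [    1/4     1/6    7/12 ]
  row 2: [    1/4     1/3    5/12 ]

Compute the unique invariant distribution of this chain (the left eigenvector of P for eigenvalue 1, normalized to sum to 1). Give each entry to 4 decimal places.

π = [0.3000, 0.2643, 0.4357]

Balance equations π_j = Σ_i π_i·P[i][j]:
  π_0 = 5/12·π_0 + 1/4·π_1 + 1/4·π_2
  π_1 = 1/4·π_0 + 1/6·π_1 + 1/3·π_2
  normalize: π_0 + π_1 + π_2 = 1
Solving the linear system gives exactly π = [3/10, 37/140, 61/140].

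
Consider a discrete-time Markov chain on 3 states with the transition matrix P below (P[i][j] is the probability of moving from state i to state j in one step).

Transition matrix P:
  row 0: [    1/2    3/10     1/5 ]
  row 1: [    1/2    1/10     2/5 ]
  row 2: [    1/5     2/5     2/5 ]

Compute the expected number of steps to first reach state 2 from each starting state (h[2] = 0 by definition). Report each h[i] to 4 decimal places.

First-step conditioning: h[2] = 0; for i ≠ 2, h[i] = 1 + Σ_k P[i][k]·h[k].
  h[0] = 1 + 1/2·h[0] + 3/10·h[1]
  h[1] = 1 + 1/2·h[0] + 1/10·h[1]
Solving the 2×2 linear system over states ≠ 2 gives exactly h = [4, 10/3, 0] (h[2] = 0 is the target).

h = [4.0000, 3.3333, 0.0000]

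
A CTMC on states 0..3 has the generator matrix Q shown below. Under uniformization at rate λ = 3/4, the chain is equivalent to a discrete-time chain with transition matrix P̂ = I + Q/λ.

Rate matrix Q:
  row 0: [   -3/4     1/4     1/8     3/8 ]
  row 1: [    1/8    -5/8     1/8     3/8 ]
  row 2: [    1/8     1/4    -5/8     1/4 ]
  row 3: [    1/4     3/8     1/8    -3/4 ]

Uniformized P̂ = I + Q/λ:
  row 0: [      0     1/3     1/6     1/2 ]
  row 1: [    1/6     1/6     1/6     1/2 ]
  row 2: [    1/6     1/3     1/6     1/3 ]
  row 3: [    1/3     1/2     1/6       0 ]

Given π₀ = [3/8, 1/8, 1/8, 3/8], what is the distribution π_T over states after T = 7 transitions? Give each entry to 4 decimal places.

π = [0.1880, 0.3309, 0.1667, 0.3145]

t=0: π = [0.3750, 0.1250, 0.1250, 0.3750]
t=1: π = [0.1667, 0.3750, 0.1667, 0.2917]
t=2: π = [0.1875, 0.3194, 0.1667, 0.3264]
t=3: π = [0.1898, 0.3345, 0.1667, 0.3090]
t=4: π = [0.1865, 0.3291, 0.1667, 0.3177]
t=5: π = [0.1885, 0.3314, 0.1667, 0.3134]
t=6: π = [0.1875, 0.3303, 0.1667, 0.3155]
t=7: π = [0.1880, 0.3309, 0.1667, 0.3145]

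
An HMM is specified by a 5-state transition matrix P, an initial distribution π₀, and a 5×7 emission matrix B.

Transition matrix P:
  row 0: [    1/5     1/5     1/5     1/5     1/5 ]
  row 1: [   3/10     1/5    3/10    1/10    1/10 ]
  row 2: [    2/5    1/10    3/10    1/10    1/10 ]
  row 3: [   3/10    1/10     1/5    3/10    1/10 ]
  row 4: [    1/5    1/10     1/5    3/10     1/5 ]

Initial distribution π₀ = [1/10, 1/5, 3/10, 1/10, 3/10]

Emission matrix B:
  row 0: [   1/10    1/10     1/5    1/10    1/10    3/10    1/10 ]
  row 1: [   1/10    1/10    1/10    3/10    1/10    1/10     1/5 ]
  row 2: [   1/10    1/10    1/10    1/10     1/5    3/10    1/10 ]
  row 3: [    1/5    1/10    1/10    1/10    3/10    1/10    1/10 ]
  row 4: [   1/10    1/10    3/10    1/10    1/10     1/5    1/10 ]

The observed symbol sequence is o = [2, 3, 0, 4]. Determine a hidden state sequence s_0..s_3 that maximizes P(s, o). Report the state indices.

path = [4, 3, 3, 3]

t=0: δ = [2.000e-02, 2.000e-02, 3.000e-02, 1.000e-02, 9.000e-02]  (obs o_0=2)
t=1: δ = [1.800e-03, 2.700e-03, 1.800e-03, 2.700e-03, 1.800e-03]  ψ = [4, 4, 4, 4, 4]  (obs o_1=3)
t=2: δ = [8.100e-05, 5.400e-05, 8.100e-05, 1.620e-04, 3.600e-05]  ψ = [1, 1, 1, 3, 0]  (obs o_2=0)
t=3: δ = [4.860e-06, 1.620e-06, 6.480e-06, 1.458e-05, 1.620e-06]  ψ = [3, 0, 3, 3, 0]  (obs o_3=4)
backtrack: best end state = 3; path = [4, 3, 3, 3]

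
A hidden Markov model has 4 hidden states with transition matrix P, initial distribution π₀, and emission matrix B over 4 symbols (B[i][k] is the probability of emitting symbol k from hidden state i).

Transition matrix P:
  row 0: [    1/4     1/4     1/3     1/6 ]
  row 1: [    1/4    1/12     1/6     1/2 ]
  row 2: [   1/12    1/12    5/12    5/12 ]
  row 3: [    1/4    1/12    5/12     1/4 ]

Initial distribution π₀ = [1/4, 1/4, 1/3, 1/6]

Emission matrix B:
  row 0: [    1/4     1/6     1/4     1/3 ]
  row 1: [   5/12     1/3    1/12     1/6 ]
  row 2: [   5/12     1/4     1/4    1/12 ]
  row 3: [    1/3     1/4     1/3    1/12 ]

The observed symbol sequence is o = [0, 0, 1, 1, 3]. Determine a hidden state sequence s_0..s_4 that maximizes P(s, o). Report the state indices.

t=0: δ = [6.250e-02, 1.042e-01, 1.389e-01, 5.556e-02]  (obs o_0=0)
t=1: δ = [6.510e-03, 6.510e-03, 2.411e-02, 1.929e-02]  ψ = [1, 0, 2, 2]  (obs o_1=0)
t=2: δ = [8.038e-04, 6.698e-04, 2.512e-03, 2.512e-03]  ψ = [3, 2, 2, 2]  (obs o_2=1)
t=3: δ = [1.047e-04, 6.977e-05, 2.616e-04, 2.616e-04]  ψ = [3, 2, 2, 2]  (obs o_3=1)
t=4: δ = [2.180e-05, 4.361e-06, 9.085e-06, 9.085e-06]  ψ = [3, 0, 2, 2]  (obs o_4=3)
backtrack: best end state = 0; path = [2, 2, 2, 3, 0]

path = [2, 2, 2, 3, 0]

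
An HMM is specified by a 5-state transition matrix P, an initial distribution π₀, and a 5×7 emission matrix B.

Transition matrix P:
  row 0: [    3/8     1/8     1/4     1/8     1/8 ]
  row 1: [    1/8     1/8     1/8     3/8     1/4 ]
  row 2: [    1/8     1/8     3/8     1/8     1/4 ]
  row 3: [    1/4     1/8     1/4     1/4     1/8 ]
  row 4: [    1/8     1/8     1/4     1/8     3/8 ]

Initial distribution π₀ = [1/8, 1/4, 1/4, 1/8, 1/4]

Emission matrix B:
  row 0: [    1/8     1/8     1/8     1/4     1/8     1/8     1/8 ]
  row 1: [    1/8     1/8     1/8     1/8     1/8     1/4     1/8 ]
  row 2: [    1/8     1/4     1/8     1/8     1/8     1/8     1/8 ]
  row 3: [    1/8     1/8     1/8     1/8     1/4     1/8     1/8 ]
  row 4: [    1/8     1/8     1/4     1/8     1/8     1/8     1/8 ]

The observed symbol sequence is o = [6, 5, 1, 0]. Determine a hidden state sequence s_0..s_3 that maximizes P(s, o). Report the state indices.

path = [2, 2, 2, 2]

t=0: δ = [1.562e-02, 3.125e-02, 3.125e-02, 1.562e-02, 3.125e-02]  (obs o_0=6)
t=1: δ = [7.324e-04, 9.766e-04, 1.465e-03, 1.465e-03, 1.465e-03]  ψ = [0, 1, 2, 1, 4]  (obs o_1=5)
t=2: δ = [4.578e-05, 2.289e-05, 1.373e-04, 4.578e-05, 6.866e-05]  ψ = [3, 2, 2, 1, 4]  (obs o_2=1)
t=3: δ = [2.146e-06, 2.146e-06, 6.437e-06, 2.146e-06, 4.292e-06]  ψ = [0, 2, 2, 2, 2]  (obs o_3=0)
backtrack: best end state = 2; path = [2, 2, 2, 2]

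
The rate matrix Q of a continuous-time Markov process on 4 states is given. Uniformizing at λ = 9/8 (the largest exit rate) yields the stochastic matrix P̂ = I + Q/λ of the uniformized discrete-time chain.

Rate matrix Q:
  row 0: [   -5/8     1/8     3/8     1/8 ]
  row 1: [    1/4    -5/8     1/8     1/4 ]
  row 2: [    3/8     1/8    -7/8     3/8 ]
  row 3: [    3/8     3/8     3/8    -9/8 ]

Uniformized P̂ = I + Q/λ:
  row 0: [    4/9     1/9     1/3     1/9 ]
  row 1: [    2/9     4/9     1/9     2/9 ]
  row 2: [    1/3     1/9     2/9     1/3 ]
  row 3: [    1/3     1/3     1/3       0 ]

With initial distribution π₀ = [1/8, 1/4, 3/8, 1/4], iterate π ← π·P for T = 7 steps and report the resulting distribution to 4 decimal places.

t=0: π = [0.1250, 0.2500, 0.3750, 0.2500]
t=1: π = [0.3194, 0.2500, 0.2361, 0.1944]
t=2: π = [0.3410, 0.2377, 0.2515, 0.1698]
t=3: π = [0.3448, 0.2281, 0.2526, 0.1746]
t=4: π = [0.3463, 0.2259, 0.2546, 0.1732]
t=5: π = [0.3467, 0.2249, 0.2548, 0.1735]
t=6: π = [0.3469, 0.2246, 0.2550, 0.1734]
t=7: π = [0.3469, 0.2245, 0.2551, 0.1735]

π = [0.3469, 0.2245, 0.2551, 0.1735]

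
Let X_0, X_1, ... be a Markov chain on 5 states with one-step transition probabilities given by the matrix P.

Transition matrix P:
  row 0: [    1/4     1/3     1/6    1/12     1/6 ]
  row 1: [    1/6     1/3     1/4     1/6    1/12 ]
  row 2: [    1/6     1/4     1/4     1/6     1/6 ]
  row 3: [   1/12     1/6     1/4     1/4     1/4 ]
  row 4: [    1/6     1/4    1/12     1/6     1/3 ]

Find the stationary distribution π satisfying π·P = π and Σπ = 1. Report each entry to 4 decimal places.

π = [0.1667, 0.2727, 0.2045, 0.1667, 0.1894]

Balance equations π_j = Σ_i π_i·P[i][j]:
  π_0 = 1/4·π_0 + 1/6·π_1 + 1/6·π_2 + 1/12·π_3 + 1/6·π_4
  π_1 = 1/3·π_0 + 1/3·π_1 + 1/4·π_2 + 1/6·π_3 + 1/4·π_4
  π_2 = 1/6·π_0 + 1/4·π_1 + 1/4·π_2 + 1/4·π_3 + 1/12·π_4
  π_3 = 1/12·π_0 + 1/6·π_1 + 1/6·π_2 + 1/4·π_3 + 1/6·π_4
  normalize: π_0 + π_1 + π_2 + π_3 + π_4 = 1
Solving the linear system gives exactly π = [1/6, 3/11, 9/44, 1/6, 25/132].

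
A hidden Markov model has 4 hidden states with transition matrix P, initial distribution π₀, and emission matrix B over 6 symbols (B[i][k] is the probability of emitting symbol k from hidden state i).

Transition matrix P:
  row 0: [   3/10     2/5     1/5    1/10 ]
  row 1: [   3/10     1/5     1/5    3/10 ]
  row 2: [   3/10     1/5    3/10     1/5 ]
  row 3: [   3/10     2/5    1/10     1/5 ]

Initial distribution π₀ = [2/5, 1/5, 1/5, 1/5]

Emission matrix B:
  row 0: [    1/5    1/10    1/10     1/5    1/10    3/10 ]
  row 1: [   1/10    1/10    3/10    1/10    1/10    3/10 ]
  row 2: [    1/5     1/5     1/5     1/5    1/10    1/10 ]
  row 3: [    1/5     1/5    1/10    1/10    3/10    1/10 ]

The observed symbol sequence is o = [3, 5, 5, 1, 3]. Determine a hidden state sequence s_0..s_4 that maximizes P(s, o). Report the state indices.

path = [0, 0, 1, 3, 0]

t=0: δ = [8.000e-02, 2.000e-02, 4.000e-02, 2.000e-02]  (obs o_0=3)
t=1: δ = [7.200e-03, 9.600e-03, 1.600e-03, 8.000e-04]  ψ = [0, 0, 0, 0]  (obs o_1=5)
t=2: δ = [8.640e-04, 8.640e-04, 1.920e-04, 2.880e-04]  ψ = [1, 0, 1, 1]  (obs o_2=5)
t=3: δ = [2.592e-05, 3.456e-05, 3.456e-05, 5.184e-05]  ψ = [0, 0, 0, 1]  (obs o_3=1)
t=4: δ = [3.110e-06, 2.074e-06, 2.074e-06, 1.037e-06]  ψ = [3, 3, 2, 1]  (obs o_4=3)
backtrack: best end state = 0; path = [0, 0, 1, 3, 0]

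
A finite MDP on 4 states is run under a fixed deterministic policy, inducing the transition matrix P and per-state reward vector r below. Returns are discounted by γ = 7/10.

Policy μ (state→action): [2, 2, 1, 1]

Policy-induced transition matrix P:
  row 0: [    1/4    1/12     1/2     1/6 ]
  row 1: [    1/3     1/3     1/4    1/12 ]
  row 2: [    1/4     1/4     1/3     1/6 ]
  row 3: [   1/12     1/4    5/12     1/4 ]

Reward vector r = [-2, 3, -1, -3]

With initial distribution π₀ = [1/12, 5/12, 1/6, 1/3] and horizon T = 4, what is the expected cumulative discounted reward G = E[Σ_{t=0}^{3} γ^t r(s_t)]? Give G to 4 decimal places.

G = -0.9373

t=0: π = [0.0833, 0.4167, 0.1667, 0.3333], E[r] = -0.0833, γ^t·E[r] = -0.083333, running G = -0.083333
t=1: π = [0.2292, 0.2708, 0.3403, 0.1597], E[r] = -0.4653, γ^t·E[r] = -0.325694, running G = -0.409028
t=2: π = [0.2459, 0.2344, 0.3623, 0.1574], E[r] = -0.6233, γ^t·E[r] = -0.305399, running G = -0.714427
t=3: π = [0.2433, 0.2285, 0.3679, 0.1603], E[r] = -0.6496, γ^t·E[r] = -0.222828, running G = -0.937255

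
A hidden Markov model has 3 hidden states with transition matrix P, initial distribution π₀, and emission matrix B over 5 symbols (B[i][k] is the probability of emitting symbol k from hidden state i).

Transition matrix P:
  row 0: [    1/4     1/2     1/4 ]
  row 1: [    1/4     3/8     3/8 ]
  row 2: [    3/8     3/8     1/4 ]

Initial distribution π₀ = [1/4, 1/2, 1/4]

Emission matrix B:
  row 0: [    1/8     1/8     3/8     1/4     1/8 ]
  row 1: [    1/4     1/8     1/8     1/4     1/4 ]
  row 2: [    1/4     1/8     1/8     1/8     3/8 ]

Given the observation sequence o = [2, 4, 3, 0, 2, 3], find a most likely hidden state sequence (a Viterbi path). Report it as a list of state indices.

path = [0, 1, 1, 2, 0, 1]

t=0: δ = [9.375e-02, 6.250e-02, 3.125e-02]  (obs o_0=2)
t=1: δ = [2.930e-03, 1.172e-02, 8.789e-03]  ψ = [0, 0, 0]  (obs o_1=4)
t=2: δ = [8.240e-04, 1.099e-03, 5.493e-04]  ψ = [2, 1, 1]  (obs o_2=3)
t=3: δ = [3.433e-05, 1.030e-04, 1.030e-04]  ψ = [1, 0, 1]  (obs o_3=0)
t=4: δ = [1.448e-05, 4.828e-06, 4.828e-06]  ψ = [2, 1, 1]  (obs o_4=2)
t=5: δ = [9.052e-07, 1.810e-06, 4.526e-07]  ψ = [0, 0, 0]  (obs o_5=3)
backtrack: best end state = 1; path = [0, 1, 1, 2, 0, 1]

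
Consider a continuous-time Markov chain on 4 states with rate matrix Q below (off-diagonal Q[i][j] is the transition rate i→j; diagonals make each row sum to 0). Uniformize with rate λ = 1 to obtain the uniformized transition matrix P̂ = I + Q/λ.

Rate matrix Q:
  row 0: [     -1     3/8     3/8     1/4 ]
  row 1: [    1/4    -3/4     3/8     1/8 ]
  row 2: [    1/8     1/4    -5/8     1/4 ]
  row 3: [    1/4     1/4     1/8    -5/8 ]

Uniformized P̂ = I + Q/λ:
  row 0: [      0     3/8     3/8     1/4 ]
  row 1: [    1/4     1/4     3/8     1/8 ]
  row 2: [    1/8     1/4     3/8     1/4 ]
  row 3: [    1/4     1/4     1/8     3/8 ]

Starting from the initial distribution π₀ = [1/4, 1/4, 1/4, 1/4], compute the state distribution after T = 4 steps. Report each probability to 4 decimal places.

π = [0.1688, 0.2710, 0.3132, 0.2469]

t=0: π = [0.2500, 0.2500, 0.2500, 0.2500]
t=1: π = [0.1563, 0.2813, 0.3125, 0.2500]
t=2: π = [0.1719, 0.2695, 0.3125, 0.2461]
t=3: π = [0.1680, 0.2715, 0.3135, 0.2471]
t=4: π = [0.1688, 0.2710, 0.3132, 0.2469]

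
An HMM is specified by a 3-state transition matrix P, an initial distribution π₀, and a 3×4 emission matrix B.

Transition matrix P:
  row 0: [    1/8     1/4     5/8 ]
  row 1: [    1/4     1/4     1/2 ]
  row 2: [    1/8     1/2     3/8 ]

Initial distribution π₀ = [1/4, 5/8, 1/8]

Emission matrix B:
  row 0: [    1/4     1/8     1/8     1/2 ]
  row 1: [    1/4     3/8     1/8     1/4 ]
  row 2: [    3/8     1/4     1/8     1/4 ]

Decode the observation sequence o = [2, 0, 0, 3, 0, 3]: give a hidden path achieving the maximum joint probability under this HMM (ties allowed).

path = [1, 2, 1, 0, 2, 1]

t=0: δ = [3.125e-02, 7.812e-02, 1.562e-02]  (obs o_0=2)
t=1: δ = [4.883e-03, 4.883e-03, 1.465e-02]  ψ = [1, 1, 1]  (obs o_1=0)
t=2: δ = [4.578e-04, 1.831e-03, 2.060e-03]  ψ = [2, 2, 2]  (obs o_2=0)
t=3: δ = [2.289e-04, 2.575e-04, 2.289e-04]  ψ = [1, 2, 1]  (obs o_3=3)
t=4: δ = [1.609e-05, 2.861e-05, 5.364e-05]  ψ = [1, 2, 0]  (obs o_4=0)
t=5: δ = [3.576e-06, 6.706e-06, 5.029e-06]  ψ = [1, 2, 2]  (obs o_5=3)
backtrack: best end state = 1; path = [1, 2, 1, 0, 2, 1]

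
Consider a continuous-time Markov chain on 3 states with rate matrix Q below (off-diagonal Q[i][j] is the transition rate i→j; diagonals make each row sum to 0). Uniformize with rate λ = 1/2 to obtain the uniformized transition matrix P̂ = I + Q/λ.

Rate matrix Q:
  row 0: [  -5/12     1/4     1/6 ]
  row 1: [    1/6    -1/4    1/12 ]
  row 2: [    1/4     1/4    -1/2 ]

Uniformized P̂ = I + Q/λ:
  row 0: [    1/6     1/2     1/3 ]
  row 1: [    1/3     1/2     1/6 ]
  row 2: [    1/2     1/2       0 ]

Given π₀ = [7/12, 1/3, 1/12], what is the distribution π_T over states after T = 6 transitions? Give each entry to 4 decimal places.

t=0: π = [0.5833, 0.3333, 0.0833]
t=1: π = [0.2500, 0.5000, 0.2500]
t=2: π = [0.3333, 0.5000, 0.1667]
t=3: π = [0.3056, 0.5000, 0.1944]
t=4: π = [0.3148, 0.5000, 0.1852]
t=5: π = [0.3117, 0.5000, 0.1883]
t=6: π = [0.3128, 0.5000, 0.1872]

π = [0.3128, 0.5000, 0.1872]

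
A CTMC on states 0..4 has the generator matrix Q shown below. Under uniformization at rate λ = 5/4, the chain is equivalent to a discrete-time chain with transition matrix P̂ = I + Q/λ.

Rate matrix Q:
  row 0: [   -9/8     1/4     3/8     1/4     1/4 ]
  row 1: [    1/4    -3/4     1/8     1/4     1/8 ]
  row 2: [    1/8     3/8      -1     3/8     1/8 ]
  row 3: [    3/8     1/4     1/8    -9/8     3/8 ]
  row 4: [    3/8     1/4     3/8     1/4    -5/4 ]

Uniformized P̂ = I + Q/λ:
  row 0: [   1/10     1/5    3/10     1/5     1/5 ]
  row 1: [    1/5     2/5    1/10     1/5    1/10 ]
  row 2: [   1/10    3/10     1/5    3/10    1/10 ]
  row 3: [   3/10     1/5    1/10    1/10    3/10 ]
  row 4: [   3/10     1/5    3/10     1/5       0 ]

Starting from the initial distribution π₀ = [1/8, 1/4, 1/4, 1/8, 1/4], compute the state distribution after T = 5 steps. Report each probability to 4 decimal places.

π = [0.1961, 0.2734, 0.1869, 0.1988, 0.1448]

t=0: π = [0.1250, 0.2500, 0.2500, 0.1250, 0.2500]
t=1: π = [0.2000, 0.2750, 0.2000, 0.2125, 0.1125]
t=2: π = [0.1925, 0.2750, 0.1825, 0.1988, 0.1513]
t=3: π = [0.1975, 0.2733, 0.1870, 0.1984, 0.1439]
t=4: π = [0.1958, 0.2734, 0.1870, 0.1989, 0.1450]
t=5: π = [0.1961, 0.2734, 0.1869, 0.1988, 0.1448]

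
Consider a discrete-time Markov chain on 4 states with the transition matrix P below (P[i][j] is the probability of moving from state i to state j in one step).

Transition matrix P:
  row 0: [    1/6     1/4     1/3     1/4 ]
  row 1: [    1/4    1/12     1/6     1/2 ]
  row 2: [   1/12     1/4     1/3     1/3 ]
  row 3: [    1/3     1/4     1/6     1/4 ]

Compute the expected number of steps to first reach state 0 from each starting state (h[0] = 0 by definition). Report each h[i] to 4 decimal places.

First-step conditioning: h[0] = 0; for i ≠ 0, h[i] = 1 + Σ_k P[i][k]·h[k].
  h[1] = 1 + 1/12·h[1] + 1/6·h[2] + 1/2·h[3]
  h[2] = 1 + 1/4·h[1] + 1/3·h[2] + 1/3·h[3]
  h[3] = 1 + 1/4·h[1] + 1/6·h[2] + 1/4·h[3]
Solving the 3×3 linear system over states ≠ 0 gives exactly h = [0, 900/223, 1092/223, 840/223] (h[0] = 0 is the target).

h = [0.0000, 4.0359, 4.8969, 3.7668]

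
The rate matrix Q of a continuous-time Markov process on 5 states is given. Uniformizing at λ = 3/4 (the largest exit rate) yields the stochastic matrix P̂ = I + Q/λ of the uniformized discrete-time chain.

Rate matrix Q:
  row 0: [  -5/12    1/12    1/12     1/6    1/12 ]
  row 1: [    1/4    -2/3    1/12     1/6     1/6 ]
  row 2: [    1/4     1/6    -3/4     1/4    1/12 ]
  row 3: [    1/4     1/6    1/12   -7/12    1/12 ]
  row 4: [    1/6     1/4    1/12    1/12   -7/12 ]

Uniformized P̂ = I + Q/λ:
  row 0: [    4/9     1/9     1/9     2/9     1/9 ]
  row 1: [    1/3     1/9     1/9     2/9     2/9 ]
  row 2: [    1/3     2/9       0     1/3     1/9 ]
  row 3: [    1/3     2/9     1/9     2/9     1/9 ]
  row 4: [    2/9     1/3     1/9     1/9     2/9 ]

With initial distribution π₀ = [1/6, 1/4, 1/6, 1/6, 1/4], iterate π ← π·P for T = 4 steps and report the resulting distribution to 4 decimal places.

π = [0.3563, 0.1792, 0.1000, 0.2168, 0.1476]

t=0: π = [0.1667, 0.2500, 0.1667, 0.1667, 0.2500]
t=1: π = [0.3241, 0.2037, 0.0926, 0.2130, 0.1667]
t=2: π = [0.3508, 0.1821, 0.1008, 0.2140, 0.1523]
t=3: π = [0.3554, 0.1799, 0.0999, 0.2165, 0.1483]
t=4: π = [0.3563, 0.1792, 0.1000, 0.2168, 0.1476]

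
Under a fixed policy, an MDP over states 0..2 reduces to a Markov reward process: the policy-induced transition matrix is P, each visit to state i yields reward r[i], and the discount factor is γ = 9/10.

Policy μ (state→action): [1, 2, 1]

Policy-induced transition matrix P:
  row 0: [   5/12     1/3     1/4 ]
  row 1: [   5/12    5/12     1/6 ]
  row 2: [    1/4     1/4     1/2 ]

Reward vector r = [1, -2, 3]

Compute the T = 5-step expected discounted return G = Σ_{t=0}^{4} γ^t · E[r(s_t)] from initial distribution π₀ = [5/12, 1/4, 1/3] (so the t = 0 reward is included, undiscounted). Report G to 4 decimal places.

t=0: π = [0.4167, 0.2500, 0.3333], E[r] = 0.9167, γ^t·E[r] = 0.916667, running G = 0.916667
t=1: π = [0.3611, 0.3264, 0.3125], E[r] = 0.6458, γ^t·E[r] = 0.581250, running G = 1.497917
t=2: π = [0.3646, 0.3345, 0.3009], E[r] = 0.5984, γ^t·E[r] = 0.484688, running G = 1.982604
t=3: π = [0.3665, 0.3361, 0.2974], E[r] = 0.5863, γ^t·E[r] = 0.427430, running G = 2.410034
t=4: π = [0.3671, 0.3366, 0.2963], E[r] = 0.5830, γ^t·E[r] = 0.382482, running G = 2.792516

G = 2.7925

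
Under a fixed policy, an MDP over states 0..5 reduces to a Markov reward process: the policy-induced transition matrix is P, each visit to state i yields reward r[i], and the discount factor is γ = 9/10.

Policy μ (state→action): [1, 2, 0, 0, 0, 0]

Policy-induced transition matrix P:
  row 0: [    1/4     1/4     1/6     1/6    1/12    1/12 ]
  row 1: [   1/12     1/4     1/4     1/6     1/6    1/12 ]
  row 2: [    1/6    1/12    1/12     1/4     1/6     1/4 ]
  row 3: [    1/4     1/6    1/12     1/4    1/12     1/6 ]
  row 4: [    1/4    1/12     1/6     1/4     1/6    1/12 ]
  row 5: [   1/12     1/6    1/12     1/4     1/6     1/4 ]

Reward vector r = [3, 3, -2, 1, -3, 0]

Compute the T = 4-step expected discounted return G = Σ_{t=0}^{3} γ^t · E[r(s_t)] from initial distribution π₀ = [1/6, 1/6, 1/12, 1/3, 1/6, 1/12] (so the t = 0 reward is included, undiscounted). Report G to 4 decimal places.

t=0: π = [0.1667, 0.1667, 0.0833, 0.3333, 0.1667, 0.0833], E[r] = 0.6667, γ^t·E[r] = 0.666667, running G = 0.666667
t=1: π = [0.2014, 0.1736, 0.1389, 0.2222, 0.1250, 0.1389], E[r] = 0.6944, γ^t·E[r] = 0.625000, running G = 1.291667
t=2: π = [0.1863, 0.1759, 0.1395, 0.2188, 0.1314, 0.1481], E[r] = 0.6325, γ^t·E[r] = 0.512344, running G = 1.804010
t=3: π = [0.1844, 0.1743, 0.1391, 0.2198, 0.1329, 0.1495], E[r] = 0.6188, γ^t·E[r] = 0.451090, running G = 2.255100

G = 2.2551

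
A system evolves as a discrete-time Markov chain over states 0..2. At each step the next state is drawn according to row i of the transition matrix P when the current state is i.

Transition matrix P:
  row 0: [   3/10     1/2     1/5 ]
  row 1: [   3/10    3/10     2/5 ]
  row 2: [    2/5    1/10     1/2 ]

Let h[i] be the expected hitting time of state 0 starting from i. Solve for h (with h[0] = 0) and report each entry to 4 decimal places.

h = [0.0000, 2.9032, 2.5806]

First-step conditioning: h[0] = 0; for i ≠ 0, h[i] = 1 + Σ_k P[i][k]·h[k].
  h[1] = 1 + 3/10·h[1] + 2/5·h[2]
  h[2] = 1 + 1/10·h[1] + 1/2·h[2]
Solving the 2×2 linear system over states ≠ 0 gives exactly h = [0, 90/31, 80/31] (h[0] = 0 is the target).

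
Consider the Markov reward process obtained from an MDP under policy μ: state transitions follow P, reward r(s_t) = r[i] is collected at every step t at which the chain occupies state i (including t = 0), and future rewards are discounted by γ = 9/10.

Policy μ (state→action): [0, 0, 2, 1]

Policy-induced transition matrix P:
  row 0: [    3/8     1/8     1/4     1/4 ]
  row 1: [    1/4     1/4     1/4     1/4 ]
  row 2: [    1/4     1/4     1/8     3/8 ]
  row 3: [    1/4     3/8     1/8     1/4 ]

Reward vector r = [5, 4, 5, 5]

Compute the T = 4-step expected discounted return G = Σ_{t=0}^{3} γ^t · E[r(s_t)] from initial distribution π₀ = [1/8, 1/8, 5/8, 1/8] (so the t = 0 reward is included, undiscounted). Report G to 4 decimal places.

G = 16.4552

t=0: π = [0.1250, 0.1250, 0.6250, 0.1250], E[r] = 4.8750, γ^t·E[r] = 4.875000, running G = 4.875000
t=1: π = [0.2656, 0.2500, 0.1563, 0.3281], E[r] = 4.7500, γ^t·E[r] = 4.275000, running G = 9.150000
t=2: π = [0.2832, 0.2578, 0.1895, 0.2695], E[r] = 4.7422, γ^t·E[r] = 3.841172, running G = 12.991172
t=3: π = [0.2854, 0.2483, 0.1926, 0.2737], E[r] = 4.7517, γ^t·E[r] = 3.463996, running G = 16.455168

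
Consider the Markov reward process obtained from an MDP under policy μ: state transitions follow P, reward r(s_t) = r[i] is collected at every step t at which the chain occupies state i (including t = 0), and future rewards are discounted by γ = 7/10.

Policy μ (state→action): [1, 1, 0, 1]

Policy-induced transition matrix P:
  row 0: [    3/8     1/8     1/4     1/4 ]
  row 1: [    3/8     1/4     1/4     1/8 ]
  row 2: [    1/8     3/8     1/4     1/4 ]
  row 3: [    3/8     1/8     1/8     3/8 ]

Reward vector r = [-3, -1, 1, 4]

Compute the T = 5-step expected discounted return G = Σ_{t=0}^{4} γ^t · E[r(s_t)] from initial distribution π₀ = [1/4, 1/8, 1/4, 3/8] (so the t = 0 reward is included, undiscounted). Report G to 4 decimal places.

G = 1.0913

t=0: π = [0.2500, 0.1250, 0.2500, 0.3750], E[r] = 0.8750, γ^t·E[r] = 0.875000, running G = 0.875000
t=1: π = [0.3125, 0.2031, 0.2031, 0.2813], E[r] = 0.1875, γ^t·E[r] = 0.131250, running G = 1.006250
t=2: π = [0.3242, 0.2012, 0.2148, 0.2598], E[r] = 0.0801, γ^t·E[r] = 0.039238, running G = 1.045488
t=3: π = [0.3213, 0.2039, 0.2175, 0.2573], E[r] = 0.0791, γ^t·E[r] = 0.027132, running G = 1.072620
t=4: π = [0.3206, 0.2049, 0.2178, 0.2567], E[r] = 0.0779, γ^t·E[r] = 0.018692, running G = 1.091312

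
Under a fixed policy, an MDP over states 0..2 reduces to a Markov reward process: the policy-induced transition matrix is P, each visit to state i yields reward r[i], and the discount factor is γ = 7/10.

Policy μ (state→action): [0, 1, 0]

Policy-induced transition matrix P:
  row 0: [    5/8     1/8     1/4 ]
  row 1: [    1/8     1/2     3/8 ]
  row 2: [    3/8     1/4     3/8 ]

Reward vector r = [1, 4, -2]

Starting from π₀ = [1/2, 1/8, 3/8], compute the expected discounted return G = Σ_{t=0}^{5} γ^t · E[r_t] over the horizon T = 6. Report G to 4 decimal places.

t=0: π = [0.5000, 0.1250, 0.3750], E[r] = 0.2500, γ^t·E[r] = 0.250000, running G = 0.250000
t=1: π = [0.4688, 0.2188, 0.3125], E[r] = 0.7188, γ^t·E[r] = 0.503125, running G = 0.753125
t=2: π = [0.4375, 0.2461, 0.3164], E[r] = 0.7891, γ^t·E[r] = 0.386641, running G = 1.139766
t=3: π = [0.4229, 0.2568, 0.3203], E[r] = 0.8096, γ^t·E[r] = 0.277683, running G = 1.417448
t=4: π = [0.4165, 0.2614, 0.3221], E[r] = 0.8176, γ^t·E[r] = 0.196312, running G = 1.613760
t=5: π = [0.4138, 0.2633, 0.3229], E[r] = 0.8210, γ^t·E[r] = 0.137988, running G = 1.751748

G = 1.7517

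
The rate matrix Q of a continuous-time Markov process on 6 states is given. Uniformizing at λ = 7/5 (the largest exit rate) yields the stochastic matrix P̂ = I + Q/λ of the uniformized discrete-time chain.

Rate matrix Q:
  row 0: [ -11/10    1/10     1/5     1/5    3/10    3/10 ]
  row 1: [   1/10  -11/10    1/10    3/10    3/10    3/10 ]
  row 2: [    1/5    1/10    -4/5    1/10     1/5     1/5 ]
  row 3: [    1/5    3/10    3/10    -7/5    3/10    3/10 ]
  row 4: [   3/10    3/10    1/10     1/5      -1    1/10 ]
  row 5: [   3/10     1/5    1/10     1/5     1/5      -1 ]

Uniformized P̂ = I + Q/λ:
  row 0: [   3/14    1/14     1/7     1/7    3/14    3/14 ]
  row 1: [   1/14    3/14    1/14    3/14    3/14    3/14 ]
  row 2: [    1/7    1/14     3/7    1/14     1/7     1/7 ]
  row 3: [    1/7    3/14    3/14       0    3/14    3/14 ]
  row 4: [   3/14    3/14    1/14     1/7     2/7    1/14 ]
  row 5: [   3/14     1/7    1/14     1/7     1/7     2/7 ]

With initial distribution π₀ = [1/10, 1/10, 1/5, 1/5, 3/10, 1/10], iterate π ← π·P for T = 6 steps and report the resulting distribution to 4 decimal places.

t=0: π = [0.1000, 0.1000, 0.2000, 0.2000, 0.3000, 0.1000]
t=1: π = [0.1714, 0.1643, 0.1786, 0.1071, 0.2143, 0.1643]
t=2: π = [0.1704, 0.1526, 0.1628, 0.1265, 0.2051, 0.1827]
t=3: π = [0.1718, 0.1536, 0.1598, 0.1241, 0.2043, 0.1864]
t=4: π = [0.1721, 0.1536, 0.1585, 0.1247, 0.2041, 0.1870]
t=5: π = [0.1721, 0.1537, 0.1581, 0.1247, 0.2042, 0.1872]
t=6: π = [0.1721, 0.1537, 0.1580, 0.1247, 0.2042, 0.1872]

π = [0.1721, 0.1537, 0.1580, 0.1247, 0.2042, 0.1872]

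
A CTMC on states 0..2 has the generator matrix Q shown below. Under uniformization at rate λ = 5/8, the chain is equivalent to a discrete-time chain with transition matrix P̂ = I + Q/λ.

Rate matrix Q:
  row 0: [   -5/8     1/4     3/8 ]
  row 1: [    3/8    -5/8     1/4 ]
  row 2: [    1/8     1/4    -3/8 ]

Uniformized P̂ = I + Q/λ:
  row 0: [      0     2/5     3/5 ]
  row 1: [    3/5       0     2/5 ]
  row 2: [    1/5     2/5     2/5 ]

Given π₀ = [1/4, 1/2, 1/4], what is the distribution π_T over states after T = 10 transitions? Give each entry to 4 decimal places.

t=0: π = [0.2500, 0.5000, 0.2500]
t=1: π = [0.3500, 0.2000, 0.4500]
t=2: π = [0.2100, 0.3200, 0.4700]
t=3: π = [0.2860, 0.2720, 0.4420]
t=4: π = [0.2516, 0.2912, 0.4572]
t=5: π = [0.2662, 0.2835, 0.4503]
t=6: π = [0.2602, 0.2866, 0.4532]
t=7: π = [0.2626, 0.2854, 0.4520]
t=8: π = [0.2616, 0.2859, 0.4525]
t=9: π = [0.2620, 0.2857, 0.4523]
t=10: π = [0.2619, 0.2857, 0.4524]

π = [0.2619, 0.2857, 0.4524]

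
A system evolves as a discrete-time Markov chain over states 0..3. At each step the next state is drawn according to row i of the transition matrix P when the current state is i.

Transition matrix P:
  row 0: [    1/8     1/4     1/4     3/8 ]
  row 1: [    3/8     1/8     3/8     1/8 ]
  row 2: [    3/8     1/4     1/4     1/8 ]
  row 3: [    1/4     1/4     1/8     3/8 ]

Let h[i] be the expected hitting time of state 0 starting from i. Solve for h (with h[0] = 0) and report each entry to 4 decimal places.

First-step conditioning: h[0] = 0; for i ≠ 0, h[i] = 1 + Σ_k P[i][k]·h[k].
  h[1] = 1 + 1/8·h[1] + 3/8·h[2] + 1/8·h[3]
  h[2] = 1 + 1/4·h[1] + 1/4·h[2] + 1/8·h[3]
  h[3] = 1 + 1/4·h[1] + 1/8·h[2] + 3/8·h[3]
Solving the 3×3 linear system over states ≠ 0 gives exactly h = [0, 48/17, 48/17, 56/17] (h[0] = 0 is the target).

h = [0.0000, 2.8235, 2.8235, 3.2941]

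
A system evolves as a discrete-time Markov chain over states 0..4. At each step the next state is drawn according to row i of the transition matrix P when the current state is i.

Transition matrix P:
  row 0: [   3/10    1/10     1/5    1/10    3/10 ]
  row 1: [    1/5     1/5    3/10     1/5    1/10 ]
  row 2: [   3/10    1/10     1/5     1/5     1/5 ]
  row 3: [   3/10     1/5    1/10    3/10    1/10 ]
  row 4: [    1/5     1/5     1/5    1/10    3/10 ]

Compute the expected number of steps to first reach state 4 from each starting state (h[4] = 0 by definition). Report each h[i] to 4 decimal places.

First-step conditioning: h[4] = 0; for i ≠ 4, h[i] = 1 + Σ_k P[i][k]·h[k].
  h[0] = 1 + 3/10·h[0] + 1/10·h[1] + 1/5·h[2] + 1/10·h[3]
  h[1] = 1 + 1/5·h[0] + 1/5·h[1] + 3/10·h[2] + 1/5·h[3]
  h[2] = 1 + 3/10·h[0] + 1/10·h[1] + 1/5·h[2] + 1/5·h[3]
  h[3] = 1 + 3/10·h[0] + 1/5·h[1] + 1/10·h[2] + 3/10·h[3]
Solving the 4×4 linear system over states ≠ 4 gives exactly h = [7180/1589, 9090/1589, 8090/1589, 1300/227, 0] (h[4] = 0 is the target).

h = [4.5186, 5.7206, 5.0913, 5.7269, 0.0000]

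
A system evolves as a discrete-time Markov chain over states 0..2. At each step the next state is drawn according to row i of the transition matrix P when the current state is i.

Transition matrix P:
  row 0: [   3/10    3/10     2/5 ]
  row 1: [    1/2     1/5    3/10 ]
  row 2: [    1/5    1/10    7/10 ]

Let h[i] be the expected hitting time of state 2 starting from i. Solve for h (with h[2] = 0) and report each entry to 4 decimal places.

h = [2.6829, 2.9268, 0.0000]

First-step conditioning: h[2] = 0; for i ≠ 2, h[i] = 1 + Σ_k P[i][k]·h[k].
  h[0] = 1 + 3/10·h[0] + 3/10·h[1]
  h[1] = 1 + 1/2·h[0] + 1/5·h[1]
Solving the 2×2 linear system over states ≠ 2 gives exactly h = [110/41, 120/41, 0] (h[2] = 0 is the target).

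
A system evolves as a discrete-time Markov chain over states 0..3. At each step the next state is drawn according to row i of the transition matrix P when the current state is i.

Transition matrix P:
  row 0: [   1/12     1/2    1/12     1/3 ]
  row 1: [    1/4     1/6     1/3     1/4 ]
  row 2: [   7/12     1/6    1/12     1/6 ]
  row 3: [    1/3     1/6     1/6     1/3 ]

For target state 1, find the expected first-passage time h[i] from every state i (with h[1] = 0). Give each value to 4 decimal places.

h = [2.7898, 0.0000, 3.5541, 3.7834]

First-step conditioning: h[1] = 0; for i ≠ 1, h[i] = 1 + Σ_k P[i][k]·h[k].
  h[0] = 1 + 1/12·h[0] + 1/12·h[2] + 1/3·h[3]
  h[2] = 1 + 7/12·h[0] + 1/12·h[2] + 1/6·h[3]
  h[3] = 1 + 1/3·h[0] + 1/6·h[2] + 1/3·h[3]
Solving the 3×3 linear system over states ≠ 1 gives exactly h = [438/157, 0, 558/157, 594/157] (h[1] = 0 is the target).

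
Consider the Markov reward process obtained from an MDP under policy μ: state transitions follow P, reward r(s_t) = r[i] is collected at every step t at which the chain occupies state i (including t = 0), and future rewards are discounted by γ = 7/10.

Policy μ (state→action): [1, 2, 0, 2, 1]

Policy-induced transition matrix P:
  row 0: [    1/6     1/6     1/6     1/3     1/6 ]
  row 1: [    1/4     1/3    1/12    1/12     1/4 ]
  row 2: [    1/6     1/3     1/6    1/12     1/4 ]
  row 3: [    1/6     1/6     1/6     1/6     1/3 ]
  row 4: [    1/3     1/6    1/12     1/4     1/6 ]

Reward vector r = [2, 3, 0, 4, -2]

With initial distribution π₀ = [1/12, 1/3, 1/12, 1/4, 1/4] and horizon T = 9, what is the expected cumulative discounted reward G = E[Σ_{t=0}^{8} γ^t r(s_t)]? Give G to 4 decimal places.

t=0: π = [0.0833, 0.3333, 0.0833, 0.2500, 0.2500], E[r] = 1.6667, γ^t·E[r] = 1.666667, running G = 1.666667
t=1: π = [0.2361, 0.2361, 0.1181, 0.1667, 0.2431], E[r] = 1.3611, γ^t·E[r] = 0.952778, running G = 2.619444
t=2: π = [0.2269, 0.2257, 0.1267, 0.1968, 0.2240], E[r] = 1.4699, γ^t·E[r] = 0.720255, running G = 3.339699
t=3: π = [0.2228, 0.2254, 0.1292, 0.1938, 0.2288], E[r] = 1.4392, γ^t·E[r] = 0.493658, running G = 3.833357
t=4: π = [0.2236, 0.2258, 0.1288, 0.1933, 0.2285], E[r] = 1.4407, γ^t·E[r] = 0.345920, running G = 4.179277
t=5: π = [0.2236, 0.2258, 0.1288, 0.1934, 0.2284], E[r] = 1.4413, γ^t·E[r] = 0.242232, running G = 4.421508
t=6: π = [0.2236, 0.2258, 0.1288, 0.1934, 0.2285], E[r] = 1.4412, γ^t·E[r] = 0.169550, running G = 4.591058
t=7: π = [0.2236, 0.2258, 0.1288, 0.1934, 0.2285], E[r] = 1.4412, γ^t·E[r] = 0.118686, running G = 4.709744
t=8: π = [0.2236, 0.2258, 0.1288, 0.1934, 0.2285], E[r] = 1.4412, γ^t·E[r] = 0.083080, running G = 4.792824

G = 4.7928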